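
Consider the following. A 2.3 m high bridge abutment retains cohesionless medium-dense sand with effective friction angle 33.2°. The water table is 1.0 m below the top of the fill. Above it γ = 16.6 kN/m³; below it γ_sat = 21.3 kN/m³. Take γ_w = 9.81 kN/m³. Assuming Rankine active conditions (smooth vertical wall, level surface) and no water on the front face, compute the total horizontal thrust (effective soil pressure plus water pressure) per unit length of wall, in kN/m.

K_a = tan²(45° − φ/2) = 0.2924.
γ' = 21.3 − 9.81 = 11.49 kN/m³. Depth below WT = 1.3 m.
σ'_h at WT = K_a γ d_w = 4.853 kPa; at base = 4.853 + K_a γ' × 1.3 = 9.220 kPa.
P₁ (0–1.0 m) = ½×4.853×1.0 = 2.427. P₂ (1.0–2.3 m) = ½(4.853+9.220)×1.3 = 9.147.
P_w = ½ γ_w h₂² = 0.5×9.81×1.3² = 8.289. Total = 2.427+9.147+8.289 = 19.86 kN/m.

19.9 kN/m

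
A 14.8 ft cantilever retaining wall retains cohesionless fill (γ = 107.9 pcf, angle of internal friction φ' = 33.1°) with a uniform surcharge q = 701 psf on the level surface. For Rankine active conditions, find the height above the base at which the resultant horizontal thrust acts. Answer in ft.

6.09 ft

K_a = 0.2936.
Triangular part P₁ = ½K_aγH² = 3469 at H/3 = 4.933 ft; rectangular part P₂ = K_a q H = 3046 at H/2 = 7.400 ft.
ȳ = (P₁·4.933 + P₂·7.400)/(P₁+P₂) = 6.087 ft.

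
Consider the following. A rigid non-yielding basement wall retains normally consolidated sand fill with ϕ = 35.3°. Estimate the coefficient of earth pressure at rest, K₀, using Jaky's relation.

K₀ = 1 − sin φ' = 1 − sin 35.3° = 0.4221.

0.422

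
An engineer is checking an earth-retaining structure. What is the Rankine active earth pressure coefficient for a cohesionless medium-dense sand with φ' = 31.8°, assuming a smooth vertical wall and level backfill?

0.310

K_a = (1 − sin φ)/(1 + sin φ) = (1 − sin 31.8°)/(1 + sin 31.8°) = 0.3098.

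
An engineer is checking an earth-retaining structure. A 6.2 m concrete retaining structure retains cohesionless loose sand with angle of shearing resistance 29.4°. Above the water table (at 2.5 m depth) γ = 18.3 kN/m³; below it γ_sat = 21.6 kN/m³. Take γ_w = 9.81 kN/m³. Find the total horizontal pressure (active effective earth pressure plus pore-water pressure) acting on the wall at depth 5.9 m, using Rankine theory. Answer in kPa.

62.7 kPa

K_a = (1 − sin φ)/(1 + sin φ) = 0.3415.
γ' = 21.6 − 9.81 = 11.79 kN/m³.
Effective vertical stress at 5.9 m: σ'_v = 18.3×2.5 + 11.79×3.40 = 85.84 kPa.
σ'_h = K_a σ'_v = 0.3415 × 85.84 = 29.31 kPa; u = γ_w × 3.40 = 33.35 kPa.
Total σ_h = 29.31 + 33.35 = 62.66 kPa.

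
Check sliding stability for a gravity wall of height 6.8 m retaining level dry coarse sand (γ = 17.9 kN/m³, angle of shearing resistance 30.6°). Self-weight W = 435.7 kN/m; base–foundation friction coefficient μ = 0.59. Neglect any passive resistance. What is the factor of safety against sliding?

K_a = tan²(45° − 30.6°/2) = 0.3253.
P_a = ½K_aγH² = 0.5×0.3253×17.9×6.8² = 134.6 kN/m, acting at H/3 = 2.267 m above the base.
FS_sliding = μW / P_a = 0.59×435.7 / 134.6 = 1.909.

1.91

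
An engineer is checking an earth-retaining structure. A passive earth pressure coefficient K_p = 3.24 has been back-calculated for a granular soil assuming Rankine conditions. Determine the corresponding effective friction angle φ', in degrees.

K_p = (1+sin φ)/(1−sin φ) ⇒ sin φ = (K_p − 1)/(K_p + 1) = 0.5283.
φ = arcsin(0.5283) = 31.89°.

31.9°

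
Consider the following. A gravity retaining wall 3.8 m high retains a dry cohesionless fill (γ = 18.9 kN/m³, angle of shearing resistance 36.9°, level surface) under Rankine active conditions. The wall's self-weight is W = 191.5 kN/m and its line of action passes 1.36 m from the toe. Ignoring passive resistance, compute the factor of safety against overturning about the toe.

6.03

K_a = tan²(45° − 36.9°/2) = 0.2497.
P_a = ½K_aγH² = 0.5×0.2497×18.9×3.8² = 34.07 kN/m, acting at H/3 = 1.267 m above the base.
Overturning moment M_o = P_a × H/3 = 34.07 × 1.267 = 43.15.
Resisting moment M_r = W × 1.36 = 191.5 × 1.36 = 260.4.
FS_overturning = M_r/M_o = 260.4/43.15 = 6.035.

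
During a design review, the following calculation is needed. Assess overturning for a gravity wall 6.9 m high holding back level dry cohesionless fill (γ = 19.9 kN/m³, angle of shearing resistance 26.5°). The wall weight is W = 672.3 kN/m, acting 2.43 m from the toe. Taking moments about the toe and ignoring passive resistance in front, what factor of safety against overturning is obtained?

K_a = tan²(45° − 26.5°/2) = 0.3829.
P_a = ½K_aγH² = 0.5×0.3829×19.9×6.9² = 181.4 kN/m, acting at H/3 = 2.300 m above the base.
Overturning moment M_o = P_a × H/3 = 181.4 × 2.300 = 417.2.
Resisting moment M_r = W × 2.43 = 672.3 × 2.43 = 1634.
FS_overturning = M_r/M_o = 1634/417.2 = 3.916.

3.92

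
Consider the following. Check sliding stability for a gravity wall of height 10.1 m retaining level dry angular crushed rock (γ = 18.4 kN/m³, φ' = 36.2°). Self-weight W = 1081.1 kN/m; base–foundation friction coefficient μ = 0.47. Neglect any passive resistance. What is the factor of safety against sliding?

2.10

K_a = tan²(45° − 36.2°/2) = 0.2574.
P_a = ½K_aγH² = 0.5×0.2574×18.4×10.1² = 241.6 kN/m, acting at H/3 = 3.367 m above the base.
FS_sliding = μW / P_a = 0.47×1081.1 / 241.6 = 2.104.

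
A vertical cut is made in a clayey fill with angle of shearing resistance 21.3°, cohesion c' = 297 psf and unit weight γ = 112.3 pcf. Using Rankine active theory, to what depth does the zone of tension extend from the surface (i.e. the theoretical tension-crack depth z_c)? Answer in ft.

K_a = tan²(45° − 21.3°/2) = 0.4671; √K_a = 0.6834.
The active pressure is zero where K_a γ z = 2c√K_a, so z_c = 2c/(γ√K_a) = 2×297/(112.3×0.6834) = 7.739 ft.

7.74 ft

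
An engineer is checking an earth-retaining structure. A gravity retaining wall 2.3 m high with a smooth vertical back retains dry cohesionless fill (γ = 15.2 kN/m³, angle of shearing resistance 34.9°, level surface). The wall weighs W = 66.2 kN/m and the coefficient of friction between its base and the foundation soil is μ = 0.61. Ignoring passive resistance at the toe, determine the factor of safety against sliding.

K_a = tan²(45° − 34.9°/2) = 0.2721.
P_a = ½K_aγH² = 0.5×0.2721×15.2×2.3² = 10.94 kN/m, acting at H/3 = 0.7667 m above the base.
FS_sliding = μW / P_a = 0.61×66.2 / 10.94 = 3.691.

3.69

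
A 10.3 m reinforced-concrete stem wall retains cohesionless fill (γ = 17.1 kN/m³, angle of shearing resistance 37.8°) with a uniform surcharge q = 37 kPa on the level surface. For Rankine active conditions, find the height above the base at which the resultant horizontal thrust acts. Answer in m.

K_a = 0.2400.
Triangular part P₁ = ½K_aγH² = 217.7 at H/3 = 3.433 m; rectangular part P₂ = K_a q H = 91.46 at H/2 = 5.150 m.
ȳ = (P₁·3.433 + P₂·5.150)/(P₁+P₂) = 3.941 m.

3.94 m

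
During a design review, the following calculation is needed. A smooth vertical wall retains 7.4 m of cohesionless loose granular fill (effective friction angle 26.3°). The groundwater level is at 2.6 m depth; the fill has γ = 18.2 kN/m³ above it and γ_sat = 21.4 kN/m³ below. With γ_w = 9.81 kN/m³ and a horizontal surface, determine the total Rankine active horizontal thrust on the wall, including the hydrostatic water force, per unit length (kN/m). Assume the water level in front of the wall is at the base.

276 kN/m

K_a = tan²(45° − φ/2) = 0.3859.
γ' = 21.4 − 9.81 = 11.59 kN/m³. Depth below WT = 4.8 m.
σ'_h at WT = K_a γ d_w = 18.26 kPa; at base = 18.26 + K_a γ' × 4.8 = 39.73 kPa.
P₁ (0–2.6 m) = ½×18.26×2.6 = 23.74. P₂ (2.6–7.4 m) = ½(18.26+39.73)×4.8 = 139.2.
P_w = ½ γ_w h₂² = 0.5×9.81×4.8² = 113.0. Total = 23.74+139.2+113.0 = 275.9 kN/m.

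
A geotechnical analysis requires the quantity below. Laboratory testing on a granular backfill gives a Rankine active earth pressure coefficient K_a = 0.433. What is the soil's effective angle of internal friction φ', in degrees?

23.3°

K_a = tan²(45° − φ/2) ⇒ 45° − φ/2 = arctan(√0.433) = 33.35°.
φ = 2(45° − 33.35°) = 23.31°.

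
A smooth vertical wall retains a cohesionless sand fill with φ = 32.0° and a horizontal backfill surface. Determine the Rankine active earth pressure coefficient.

K_a = tan²(45° − φ/2) = tan²(29.00°) = 0.3073.

0.307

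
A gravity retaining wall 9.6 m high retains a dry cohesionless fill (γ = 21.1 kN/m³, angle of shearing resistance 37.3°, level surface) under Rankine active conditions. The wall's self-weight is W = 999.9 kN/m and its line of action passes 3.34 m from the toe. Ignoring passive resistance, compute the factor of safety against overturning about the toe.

K_a = tan²(45° − 37.3°/2) = 0.2453.
P_a = ½K_aγH² = 0.5×0.2453×21.1×9.6² = 238.5 kN/m, acting at H/3 = 3.200 m above the base.
Overturning moment M_o = P_a × H/3 = 238.5 × 3.200 = 763.3.
Resisting moment M_r = W × 3.34 = 999.9 × 3.34 = 3340.
FS_overturning = M_r/M_o = 3340/763.3 = 4.375.

4.38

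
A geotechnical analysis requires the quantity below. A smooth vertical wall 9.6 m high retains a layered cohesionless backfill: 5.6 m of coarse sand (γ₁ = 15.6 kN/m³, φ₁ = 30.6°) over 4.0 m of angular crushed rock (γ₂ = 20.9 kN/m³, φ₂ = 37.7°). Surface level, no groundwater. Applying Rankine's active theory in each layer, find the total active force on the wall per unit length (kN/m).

K_a1 = tan²(45°−30.6°/2) = 0.3253; K_a2 = tan²(45°−37.7°/2) = 0.2411.
Layer 1: σ at base = K_a1 γ₁ h₁ = 28.42 kPa; P₁ = ½×28.42×5.6 = 79.58.
Layer 2: σ_v at top = γ₁h₁ = 87.36; σ_h top = K_a2×87.36 = 21.06; σ_h base = K_a2×(87.36+20.9×4.0) = 41.21.
P₂ = ½(21.06+41.21)×4.0 = 124.5. Total P_a = 79.58+124.5 = 204.1 kN/m.

204 kN/m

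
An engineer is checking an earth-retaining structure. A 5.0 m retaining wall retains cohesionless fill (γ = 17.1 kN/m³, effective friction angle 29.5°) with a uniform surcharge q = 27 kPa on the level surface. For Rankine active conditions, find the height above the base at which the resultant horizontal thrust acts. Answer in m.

K_a = 0.3401.
Triangular part P₁ = ½K_aγH² = 72.70 at H/3 = 1.667 m; rectangular part P₂ = K_a q H = 45.91 at H/2 = 2.500 m.
ȳ = (P₁·1.667 + P₂·2.500)/(P₁+P₂) = 1.989 m.

1.99 m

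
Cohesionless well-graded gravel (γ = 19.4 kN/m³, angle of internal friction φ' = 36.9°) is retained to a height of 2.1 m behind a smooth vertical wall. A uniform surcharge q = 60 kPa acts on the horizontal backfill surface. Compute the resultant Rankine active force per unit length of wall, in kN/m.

K_a = tan²(45° − φ/2) = 0.2497.
Soil triangle: ½ K_a γ H² = 0.5×0.2497×19.4×2.1² = 10.68 kN/m.
Surcharge rectangle: K_a q H = 0.2497×60×2.1 = 31.46 kN/m.
Total = 10.68 + 31.46 = 42.14 kN/m.

42.1 kN/m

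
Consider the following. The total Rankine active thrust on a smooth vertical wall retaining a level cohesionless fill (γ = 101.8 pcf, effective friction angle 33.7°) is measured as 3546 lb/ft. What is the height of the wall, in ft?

K_a = 0.2863. P_a = ½ K_a γ H² ⇒ H = √(2P_a/(K_a γ)).
H = √(2×3546/(0.2863×101.8)) = 15.60 ft.

15.6 ft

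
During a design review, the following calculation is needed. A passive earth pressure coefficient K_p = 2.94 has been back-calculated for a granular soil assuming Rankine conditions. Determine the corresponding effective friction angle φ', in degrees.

K_p = (1+sin φ)/(1−sin φ) ⇒ sin φ = (K_p − 1)/(K_p + 1) = 0.4924.
φ = arcsin(0.4924) = 29.50°.

29.5°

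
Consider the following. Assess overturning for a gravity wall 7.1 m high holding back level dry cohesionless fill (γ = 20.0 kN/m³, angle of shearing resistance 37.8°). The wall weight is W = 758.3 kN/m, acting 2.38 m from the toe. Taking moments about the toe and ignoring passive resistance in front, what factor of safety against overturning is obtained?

6.30

K_a = tan²(45° − 37.8°/2) = 0.2400.
P_a = ½K_aγH² = 0.5×0.2400×20.0×7.1² = 121.0 kN/m, acting at H/3 = 2.367 m above the base.
Overturning moment M_o = P_a × H/3 = 121.0 × 2.367 = 286.3.
Resisting moment M_r = W × 2.38 = 758.3 × 2.38 = 1805.
FS_overturning = M_r/M_o = 1805/286.3 = 6.303.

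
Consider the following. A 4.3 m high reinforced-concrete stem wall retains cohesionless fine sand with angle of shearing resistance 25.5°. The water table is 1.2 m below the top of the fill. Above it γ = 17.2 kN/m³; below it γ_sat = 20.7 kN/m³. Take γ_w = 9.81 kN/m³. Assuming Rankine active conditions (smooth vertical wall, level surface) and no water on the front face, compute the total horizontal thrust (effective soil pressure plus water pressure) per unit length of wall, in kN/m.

K_a = tan²(45° − φ/2) = 0.3981.
γ' = 20.7 − 9.81 = 10.89 kN/m³. Depth below WT = 3.1 m.
σ'_h at WT = K_a γ d_w = 8.217 kPa; at base = 8.217 + K_a γ' × 3.1 = 21.66 kPa.
P₁ (0–1.2 m) = ½×8.217×1.2 = 4.930. P₂ (1.2–4.3 m) = ½(8.217+21.66)×3.1 = 46.30.
P_w = ½ γ_w h₂² = 0.5×9.81×3.1² = 47.14. Total = 4.930+46.30+47.14 = 98.37 kN/m.

98.4 kN/m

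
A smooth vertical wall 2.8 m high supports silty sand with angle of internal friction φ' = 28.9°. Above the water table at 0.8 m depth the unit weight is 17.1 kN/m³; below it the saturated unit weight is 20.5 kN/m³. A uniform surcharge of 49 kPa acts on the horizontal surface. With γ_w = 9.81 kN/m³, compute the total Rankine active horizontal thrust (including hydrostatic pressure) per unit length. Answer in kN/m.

86.3 kN/m

K_a = tan²(45° − φ/2) = 0.3484.
γ' = 20.5 − 9.81 = 10.69 kN/m³. h₂ = H − d_w = 2.0 m.
σ'_h: at surface K_a·q = 17.07; at WT K_a(q+γd_w) = 21.84; at base K_a(q+γd_w+γ'h₂) = 29.28 kPa.
P₁ = ½(17.07+21.84)×0.8 = 15.56; P₂ = ½(21.84+29.28)×2.0 = 51.12; P_w = ½γ_w h₂² = 19.62.
Total = 15.56+51.12+19.62 = 86.30 kN/m.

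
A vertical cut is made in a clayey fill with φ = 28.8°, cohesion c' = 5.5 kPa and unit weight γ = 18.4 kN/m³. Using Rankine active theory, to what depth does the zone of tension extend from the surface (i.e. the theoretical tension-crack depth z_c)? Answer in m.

1.01 m

K_a = tan²(45° − 28.8°/2) = 0.3498; √K_a = 0.5914.
The active pressure is zero where K_a γ z = 2c√K_a, so z_c = 2c/(γ√K_a) = 2×5.5/(18.4×0.5914) = 1.011 m.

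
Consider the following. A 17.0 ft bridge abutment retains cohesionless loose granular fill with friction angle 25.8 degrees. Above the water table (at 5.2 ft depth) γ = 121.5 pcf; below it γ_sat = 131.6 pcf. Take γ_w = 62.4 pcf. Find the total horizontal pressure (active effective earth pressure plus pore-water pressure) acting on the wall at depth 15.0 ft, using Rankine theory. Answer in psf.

K_a = (1 − sin φ)/(1 + sin φ) = 0.3935.
γ' = 131.6 − 62.4 = 69.20 pcf.
Effective vertical stress at 15.0 ft: σ'_v = 121.5×5.2 + 69.20×9.80 = 1310 psf.
σ'_h = K_a σ'_v = 0.3935 × 1310 = 515.5 psf; u = γ_w × 9.80 = 611.5 psf.
Total σ_h = 515.5 + 611.5 = 1127 psf.

1130 psf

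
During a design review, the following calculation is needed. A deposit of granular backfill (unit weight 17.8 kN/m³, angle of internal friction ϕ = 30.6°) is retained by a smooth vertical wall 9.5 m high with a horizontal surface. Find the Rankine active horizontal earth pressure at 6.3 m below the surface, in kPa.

36.5 kPa

K_a = (1 − sin φ)/(1 + sin φ) = 0.3253.
σ_h = K_a γ z = 0.3253 × 17.8 × 6.3 = 36.48 kPa.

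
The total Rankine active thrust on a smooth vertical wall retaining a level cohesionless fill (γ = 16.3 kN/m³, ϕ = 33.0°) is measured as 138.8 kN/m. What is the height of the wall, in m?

7.60 m

K_a = 0.2948. P_a = ½ K_a γ H² ⇒ H = √(2P_a/(K_a γ)).
H = √(2×138.8/(0.2948×16.3)) = 7.601 m.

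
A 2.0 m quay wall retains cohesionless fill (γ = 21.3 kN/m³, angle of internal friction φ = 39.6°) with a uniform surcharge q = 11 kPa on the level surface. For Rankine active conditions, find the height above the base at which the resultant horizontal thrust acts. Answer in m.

0.780 m

K_a = 0.2214.
Triangular part P₁ = ½K_aγH² = 9.433 at H/3 = 0.6667 m; rectangular part P₂ = K_a q H = 4.871 at H/2 = 1.000 m.
ȳ = (P₁·0.6667 + P₂·1.000)/(P₁+P₂) = 0.7802 m.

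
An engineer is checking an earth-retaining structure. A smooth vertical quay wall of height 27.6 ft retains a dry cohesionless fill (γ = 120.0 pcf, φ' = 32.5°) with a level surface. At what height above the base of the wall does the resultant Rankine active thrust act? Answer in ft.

K_a = 0.3010.
The pressure distribution is triangular, so the resultant acts at H/3 above the base = 27.6/3 = 9.200 ft.

9.20 ft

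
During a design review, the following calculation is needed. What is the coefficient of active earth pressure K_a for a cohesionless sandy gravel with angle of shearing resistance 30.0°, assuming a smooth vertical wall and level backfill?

K_a = (1 − sin φ)/(1 + sin φ) = (1 − sin 30.0°)/(1 + sin 30.0°) = 0.3333.

0.333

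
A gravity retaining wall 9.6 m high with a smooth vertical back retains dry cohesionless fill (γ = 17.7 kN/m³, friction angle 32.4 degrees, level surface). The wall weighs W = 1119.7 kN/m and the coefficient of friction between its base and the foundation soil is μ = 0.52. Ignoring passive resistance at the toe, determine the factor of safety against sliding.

K_a = tan²(45° − 32.4°/2) = 0.3022.
P_a = ½K_aγH² = 0.5×0.3022×17.7×9.6² = 246.5 kN/m, acting at H/3 = 3.200 m above the base.
FS_sliding = μW / P_a = 0.52×1119.7 / 246.5 = 2.362.

2.36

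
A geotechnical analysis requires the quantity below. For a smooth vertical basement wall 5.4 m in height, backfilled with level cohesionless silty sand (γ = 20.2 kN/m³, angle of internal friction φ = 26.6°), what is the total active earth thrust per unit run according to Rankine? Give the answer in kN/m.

K_a = tan²(45° − φ/2) = 0.3814.
P_a = ½ K_a γ H² = 0.5 × 0.3814 × 20.2 × 5.4² = 112.3 kN/m.

112 kN/m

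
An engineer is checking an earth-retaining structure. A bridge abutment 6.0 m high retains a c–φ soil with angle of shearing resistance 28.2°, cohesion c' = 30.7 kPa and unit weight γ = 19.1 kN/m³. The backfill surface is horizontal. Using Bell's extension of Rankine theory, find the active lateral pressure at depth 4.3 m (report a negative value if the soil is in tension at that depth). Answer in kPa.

-7.33 kPa

K_a = (1 − sin φ)/(1 + sin φ) = 0.3582.
σ_a = K_a γ z − 2c√K_a = 0.3582×19.1×4.3 − 2×30.7×0.5985 = -7.329 kPa.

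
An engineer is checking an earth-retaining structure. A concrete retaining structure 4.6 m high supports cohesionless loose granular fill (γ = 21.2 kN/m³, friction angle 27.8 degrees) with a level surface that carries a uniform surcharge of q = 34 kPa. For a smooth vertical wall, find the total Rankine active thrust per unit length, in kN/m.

K_a = tan²(45° − φ/2) = 0.3639.
Soil triangle: ½ K_a γ H² = 0.5×0.3639×21.2×4.6² = 81.62 kN/m.
Surcharge rectangle: K_a q H = 0.3639×34×4.6 = 56.91 kN/m.
Total = 81.62 + 56.91 = 138.5 kN/m.

139 kN/m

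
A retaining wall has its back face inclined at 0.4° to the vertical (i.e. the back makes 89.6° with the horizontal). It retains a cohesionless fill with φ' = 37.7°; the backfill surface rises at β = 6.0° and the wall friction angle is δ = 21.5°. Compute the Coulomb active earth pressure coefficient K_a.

0.236

K_a = sin²(α+φ) / [sin²α · sin(α−δ) · (1 + √{sin(φ+δ)sin(φ−β) / (sin(α−δ)sin(α+β))})²].
With α = 89.6°, φ = 37.7°, δ = 21.5°, β = 6.0°: K_a = 0.2362.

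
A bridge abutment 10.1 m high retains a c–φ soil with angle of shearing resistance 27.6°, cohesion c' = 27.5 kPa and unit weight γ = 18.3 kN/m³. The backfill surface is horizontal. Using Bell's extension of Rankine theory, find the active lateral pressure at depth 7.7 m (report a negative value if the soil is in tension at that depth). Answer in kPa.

18.4 kPa

K_a = (1 − sin φ)/(1 + sin φ) = 0.3668.
σ_a = K_a γ z − 2c√K_a = 0.3668×18.3×7.7 − 2×27.5×0.6056 = 18.37 kPa.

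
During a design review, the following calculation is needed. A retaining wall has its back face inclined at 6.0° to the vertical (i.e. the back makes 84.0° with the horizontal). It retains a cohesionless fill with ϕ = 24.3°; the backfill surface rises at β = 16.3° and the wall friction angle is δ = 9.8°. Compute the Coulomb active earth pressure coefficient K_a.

K_a = sin²(α+φ) / [sin²α · sin(α−δ) · (1 + √{sin(φ+δ)sin(φ−β) / (sin(α−δ)sin(α+β))})²].
With α = 84.0°, φ = 24.3°, δ = 9.8°, β = 16.3°: K_a = 0.5717.

0.572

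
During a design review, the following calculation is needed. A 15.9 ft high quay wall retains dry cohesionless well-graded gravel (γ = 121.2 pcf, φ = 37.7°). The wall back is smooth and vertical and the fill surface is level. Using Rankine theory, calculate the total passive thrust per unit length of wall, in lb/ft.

63600 lb/ft

K_p = tan²(45° + φ/2) = 4.148.
P_p = ½ K_p γ H² = 0.5 × 4.148 × 121.2 × 15.9² = 63550 lb/ft.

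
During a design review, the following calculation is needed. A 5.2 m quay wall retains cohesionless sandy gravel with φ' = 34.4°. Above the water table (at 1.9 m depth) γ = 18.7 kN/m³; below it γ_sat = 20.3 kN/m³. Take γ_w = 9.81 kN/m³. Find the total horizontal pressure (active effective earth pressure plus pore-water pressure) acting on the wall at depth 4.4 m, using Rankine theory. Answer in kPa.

41.7 kPa

K_a = (1 − sin φ)/(1 + sin φ) = 0.2780.
γ' = 20.3 − 9.81 = 10.49 kN/m³.
Effective vertical stress at 4.4 m: σ'_v = 18.7×1.9 + 10.49×2.50 = 61.75 kPa.
σ'_h = K_a σ'_v = 0.2780 × 61.75 = 17.17 kPa; u = γ_w × 2.50 = 24.53 kPa.
Total σ_h = 17.17 + 24.53 = 41.69 kPa.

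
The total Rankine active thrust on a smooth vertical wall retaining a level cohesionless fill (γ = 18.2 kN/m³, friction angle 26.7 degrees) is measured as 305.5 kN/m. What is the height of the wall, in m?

K_a = 0.3800. P_a = ½ K_a γ H² ⇒ H = √(2P_a/(K_a γ)).
H = √(2×305.5/(0.3800×18.2)) = 9.400 m.

9.40 m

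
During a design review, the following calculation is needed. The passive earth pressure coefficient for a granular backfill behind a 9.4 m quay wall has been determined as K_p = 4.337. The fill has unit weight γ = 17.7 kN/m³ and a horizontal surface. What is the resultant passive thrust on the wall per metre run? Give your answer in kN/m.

3390 kN/m

P = ½ K_p γ H² = 0.5 × 4.337 × 17.7 × 9.4² = 3391 kN/m.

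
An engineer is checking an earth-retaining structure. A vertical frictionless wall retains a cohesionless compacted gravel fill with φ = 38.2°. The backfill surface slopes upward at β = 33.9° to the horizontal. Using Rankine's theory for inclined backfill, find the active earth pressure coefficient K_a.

0.426

K_a = cos β · (cos β − √(cos²β − cos²φ)) / (cos β + √(cos²β − cos²φ)).
cos β = 0.8300, cos φ = 0.7859, √(cos²β − cos²φ) = 0.2671.
K_a = 0.8300 × (0.8300 − 0.2671)/(0.8300 + 0.2671) = 0.4259.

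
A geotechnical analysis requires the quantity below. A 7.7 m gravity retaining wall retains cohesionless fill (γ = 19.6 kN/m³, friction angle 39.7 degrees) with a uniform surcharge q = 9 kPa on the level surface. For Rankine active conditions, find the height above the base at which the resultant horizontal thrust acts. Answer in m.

K_a = 0.2204.
Triangular part P₁ = ½K_aγH² = 128.1 at H/3 = 2.567 m; rectangular part P₂ = K_a q H = 15.28 at H/2 = 3.850 m.
ȳ = (P₁·2.567 + P₂·3.850)/(P₁+P₂) = 2.703 m.

2.70 m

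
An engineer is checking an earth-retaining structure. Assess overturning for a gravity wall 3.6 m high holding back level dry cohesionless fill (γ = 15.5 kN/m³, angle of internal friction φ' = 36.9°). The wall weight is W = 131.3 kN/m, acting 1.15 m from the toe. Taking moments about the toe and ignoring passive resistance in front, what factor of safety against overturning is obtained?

5.02

K_a = tan²(45° − 36.9°/2) = 0.2497.
P_a = ½K_aγH² = 0.5×0.2497×15.5×3.6² = 25.08 kN/m, acting at H/3 = 1.200 m above the base.
Overturning moment M_o = P_a × H/3 = 25.08 × 1.200 = 30.09.
Resisting moment M_r = W × 1.15 = 131.3 × 1.15 = 151.0.
FS_overturning = M_r/M_o = 151.0/30.09 = 5.018.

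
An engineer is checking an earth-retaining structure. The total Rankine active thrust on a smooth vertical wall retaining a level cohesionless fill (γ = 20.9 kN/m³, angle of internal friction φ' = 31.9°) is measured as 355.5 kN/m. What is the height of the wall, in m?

K_a = 0.3085. P_a = ½ K_a γ H² ⇒ H = √(2P_a/(K_a γ)).
H = √(2×355.5/(0.3085×20.9)) = 10.50 m.

10.5 m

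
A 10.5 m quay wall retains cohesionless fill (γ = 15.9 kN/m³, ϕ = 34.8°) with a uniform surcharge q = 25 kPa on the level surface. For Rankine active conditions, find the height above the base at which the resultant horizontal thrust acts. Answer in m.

K_a = 0.2733.
Triangular part P₁ = ½K_aγH² = 239.5 at H/3 = 3.500 m; rectangular part P₂ = K_a q H = 71.74 at H/2 = 5.250 m.
ȳ = (P₁·3.500 + P₂·5.250)/(P₁+P₂) = 3.903 m.

3.90 m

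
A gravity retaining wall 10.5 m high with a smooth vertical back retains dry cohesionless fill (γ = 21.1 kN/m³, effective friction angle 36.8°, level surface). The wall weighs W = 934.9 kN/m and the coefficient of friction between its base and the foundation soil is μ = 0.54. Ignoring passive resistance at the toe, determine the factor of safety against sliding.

K_a = tan²(45° − 36.8°/2) = 0.2508.
P_a = ½K_aγH² = 0.5×0.2508×21.1×10.5² = 291.7 kN/m, acting at H/3 = 3.500 m above the base.
FS_sliding = μW / P_a = 0.54×934.9 / 291.7 = 1.731.

1.73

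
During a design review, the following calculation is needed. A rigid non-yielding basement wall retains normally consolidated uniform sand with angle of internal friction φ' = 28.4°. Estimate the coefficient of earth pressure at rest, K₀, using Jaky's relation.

K₀ = 1 − sin φ' = 1 − sin 28.4° = 0.5244.

0.524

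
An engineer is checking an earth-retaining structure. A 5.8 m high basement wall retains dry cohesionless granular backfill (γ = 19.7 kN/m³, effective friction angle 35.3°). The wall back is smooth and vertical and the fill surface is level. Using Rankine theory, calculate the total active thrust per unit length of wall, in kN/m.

K_a = tan²(45° − φ/2) = 0.2675.
P_a = ½ K_a γ H² = 0.5 × 0.2675 × 19.7 × 5.8² = 88.65 kN/m.

88.7 kN/m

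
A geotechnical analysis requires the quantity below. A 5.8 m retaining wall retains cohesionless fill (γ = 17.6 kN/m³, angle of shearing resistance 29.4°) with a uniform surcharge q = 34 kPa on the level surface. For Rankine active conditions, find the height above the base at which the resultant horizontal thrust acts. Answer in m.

K_a = 0.3415.
Triangular part P₁ = ½K_aγH² = 101.1 at H/3 = 1.933 m; rectangular part P₂ = K_a q H = 67.34 at H/2 = 2.900 m.
ȳ = (P₁·1.933 + P₂·2.900)/(P₁+P₂) = 2.320 m.

2.32 m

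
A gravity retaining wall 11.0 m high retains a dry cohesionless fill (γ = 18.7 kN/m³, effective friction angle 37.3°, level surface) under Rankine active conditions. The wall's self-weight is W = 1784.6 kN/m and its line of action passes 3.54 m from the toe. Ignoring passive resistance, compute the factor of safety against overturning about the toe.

6.21

K_a = tan²(45° − 37.3°/2) = 0.2453.
P_a = ½K_aγH² = 0.5×0.2453×18.7×11.0² = 277.6 kN/m, acting at H/3 = 3.667 m above the base.
Overturning moment M_o = P_a × H/3 = 277.6 × 3.667 = 1018.
Resisting moment M_r = W × 3.54 = 1784.6 × 3.54 = 6317.
FS_overturning = M_r/M_o = 6317/1018 = 6.207.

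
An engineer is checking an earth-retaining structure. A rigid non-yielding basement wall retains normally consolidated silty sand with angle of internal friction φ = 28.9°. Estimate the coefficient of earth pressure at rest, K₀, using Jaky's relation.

0.517

K₀ = 1 − sin φ' = 1 − sin 28.9° = 0.5167.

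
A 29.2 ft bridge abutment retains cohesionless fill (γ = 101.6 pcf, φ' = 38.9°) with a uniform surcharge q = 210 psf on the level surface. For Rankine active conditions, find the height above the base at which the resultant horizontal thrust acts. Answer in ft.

K_a = 0.2285.
Triangular part P₁ = ½K_aγH² = 9899 at H/3 = 9.733 ft; rectangular part P₂ = K_a q H = 1401 at H/2 = 14.60 ft.
ȳ = (P₁·9.733 + P₂·14.60)/(P₁+P₂) = 10.34 ft.

10.3 ft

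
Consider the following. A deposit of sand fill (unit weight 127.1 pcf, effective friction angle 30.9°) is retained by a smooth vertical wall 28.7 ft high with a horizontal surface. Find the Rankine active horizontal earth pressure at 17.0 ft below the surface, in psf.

K_a = (1 − sin φ)/(1 + sin φ) = 0.3214.
σ_h = K_a γ z = 0.3214 × 127.1 × 17.0 = 694.5 psf.

694 psf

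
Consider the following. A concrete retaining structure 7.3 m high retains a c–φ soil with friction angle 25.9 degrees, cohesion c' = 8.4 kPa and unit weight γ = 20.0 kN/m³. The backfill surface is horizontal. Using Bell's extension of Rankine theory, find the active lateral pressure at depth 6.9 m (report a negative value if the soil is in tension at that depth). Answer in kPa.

K_a = (1 − sin φ)/(1 + sin φ) = 0.3920.
σ_a = K_a γ z − 2c√K_a = 0.3920×20.0×6.9 − 2×8.4×0.6261 = 43.58 kPa.

43.6 kPa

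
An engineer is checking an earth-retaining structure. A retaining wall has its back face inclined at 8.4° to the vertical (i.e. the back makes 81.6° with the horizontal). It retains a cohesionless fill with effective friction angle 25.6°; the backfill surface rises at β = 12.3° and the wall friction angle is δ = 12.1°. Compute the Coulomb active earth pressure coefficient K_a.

K_a = sin²(α+φ) / [sin²α · sin(α−δ) · (1 + √{sin(φ+δ)sin(φ−β) / (sin(α−δ)sin(α+β))})²].
With α = 81.6°, φ = 25.6°, δ = 12.1°, β = 12.3°: K_a = 0.5167.

0.517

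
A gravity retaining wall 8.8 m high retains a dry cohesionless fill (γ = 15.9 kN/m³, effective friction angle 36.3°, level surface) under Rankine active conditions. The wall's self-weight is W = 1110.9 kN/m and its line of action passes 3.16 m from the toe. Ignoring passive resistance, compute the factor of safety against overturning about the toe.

7.59

K_a = tan²(45° − 36.3°/2) = 0.2563.
P_a = ½K_aγH² = 0.5×0.2563×15.9×8.8² = 157.8 kN/m, acting at H/3 = 2.933 m above the base.
Overturning moment M_o = P_a × H/3 = 157.8 × 2.933 = 462.8.
Resisting moment M_r = W × 3.16 = 1110.9 × 3.16 = 3510.
FS_overturning = M_r/M_o = 3510/462.8 = 7.585.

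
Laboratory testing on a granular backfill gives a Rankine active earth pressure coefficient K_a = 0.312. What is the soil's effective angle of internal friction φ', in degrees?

31.6°

K_a = tan²(45° − φ/2) ⇒ 45° − φ/2 = arctan(√0.312) = 29.19°.
φ = 2(45° − 29.19°) = 31.63°.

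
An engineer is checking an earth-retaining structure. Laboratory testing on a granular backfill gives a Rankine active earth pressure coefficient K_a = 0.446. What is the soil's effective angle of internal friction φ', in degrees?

K_a = tan²(45° − φ/2) ⇒ 45° − φ/2 = arctan(√0.446) = 33.74°.
φ = 2(45° − 33.74°) = 22.53°.

22.5°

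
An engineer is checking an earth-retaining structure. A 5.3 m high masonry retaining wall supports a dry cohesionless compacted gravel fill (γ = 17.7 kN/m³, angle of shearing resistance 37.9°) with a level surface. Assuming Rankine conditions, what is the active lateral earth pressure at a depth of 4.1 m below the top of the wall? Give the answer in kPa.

K_a = (1 − sin φ)/(1 + sin φ) = 0.2389.
σ_h = K_a γ z = 0.2389 × 17.7 × 4.1 = 17.34 kPa.

17.3 kPa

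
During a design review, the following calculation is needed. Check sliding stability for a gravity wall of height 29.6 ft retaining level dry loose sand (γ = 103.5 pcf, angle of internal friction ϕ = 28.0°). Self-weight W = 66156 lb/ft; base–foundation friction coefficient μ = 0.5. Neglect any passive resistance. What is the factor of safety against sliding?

K_a = tan²(45° − 28.0°/2) = 0.3610.
P_a = ½K_aγH² = 0.5×0.3610×103.5×29.6² = 16370 lb/ft, acting at H/3 = 9.867 ft above the base.
FS_sliding = μW / P_a = 0.5×66156 / 16370 = 2.021.

2.02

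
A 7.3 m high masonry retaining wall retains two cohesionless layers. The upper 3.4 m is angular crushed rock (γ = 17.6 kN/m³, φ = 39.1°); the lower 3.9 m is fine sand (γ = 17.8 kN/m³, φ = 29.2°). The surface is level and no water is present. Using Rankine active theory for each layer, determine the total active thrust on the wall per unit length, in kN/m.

150 kN/m

K_a1 = tan²(45°−39.1°/2) = 0.2265; K_a2 = tan²(45°−29.2°/2) = 0.3442.
Layer 1: σ at base = K_a1 γ₁ h₁ = 13.55 kPa; P₁ = ½×13.55×3.4 = 23.04.
Layer 2: σ_v at top = γ₁h₁ = 59.84; σ_h top = K_a2×59.84 = 20.60; σ_h base = K_a2×(59.84+17.8×3.9) = 44.49.
P₂ = ½(20.60+44.49)×3.9 = 126.9. Total P_a = 23.04+126.9 = 150.0 kN/m.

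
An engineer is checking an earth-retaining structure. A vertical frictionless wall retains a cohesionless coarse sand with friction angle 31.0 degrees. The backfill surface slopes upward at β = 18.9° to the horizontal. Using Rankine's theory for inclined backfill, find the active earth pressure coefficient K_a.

0.383

K_a = cos β · (cos β − √(cos²β − cos²φ)) / (cos β + √(cos²β − cos²φ)).
cos β = 0.9461, cos φ = 0.8572, √(cos²β − cos²φ) = 0.4004.
K_a = 0.9461 × (0.9461 − 0.4004)/(0.9461 + 0.4004) = 0.3834.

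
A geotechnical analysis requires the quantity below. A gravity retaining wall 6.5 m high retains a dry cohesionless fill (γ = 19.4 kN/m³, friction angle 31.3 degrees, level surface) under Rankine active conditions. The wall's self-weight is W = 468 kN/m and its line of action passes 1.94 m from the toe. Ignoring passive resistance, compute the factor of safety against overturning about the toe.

3.23

K_a = tan²(45° − 31.3°/2) = 0.3162.
P_a = ½K_aγH² = 0.5×0.3162×19.4×6.5² = 129.6 kN/m, acting at H/3 = 2.167 m above the base.
Overturning moment M_o = P_a × H/3 = 129.6 × 2.167 = 280.8.
Resisting moment M_r = W × 1.94 = 468 × 1.94 = 907.9.
FS_overturning = M_r/M_o = 907.9/280.8 = 3.234.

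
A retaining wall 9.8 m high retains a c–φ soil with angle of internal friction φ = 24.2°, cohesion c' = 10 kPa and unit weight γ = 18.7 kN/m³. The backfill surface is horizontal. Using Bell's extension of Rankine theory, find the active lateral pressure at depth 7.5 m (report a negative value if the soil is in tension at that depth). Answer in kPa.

K_a = (1 − sin φ)/(1 + sin φ) = 0.4185.
σ_a = K_a γ z − 2c√K_a = 0.4185×18.7×7.5 − 2×10×0.6469 = 45.76 kPa.

45.8 kPa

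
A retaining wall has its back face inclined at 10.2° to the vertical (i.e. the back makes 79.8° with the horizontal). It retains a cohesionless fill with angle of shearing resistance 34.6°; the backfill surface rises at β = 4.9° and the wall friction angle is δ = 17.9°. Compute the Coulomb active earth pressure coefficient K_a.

K_a = sin²(α+φ) / [sin²α · sin(α−δ) · (1 + √{sin(φ+δ)sin(φ−β) / (sin(α−δ)sin(α+β))})²].
With α = 79.8°, φ = 34.6°, δ = 17.9°, β = 4.9°: K_a = 0.3485.

0.348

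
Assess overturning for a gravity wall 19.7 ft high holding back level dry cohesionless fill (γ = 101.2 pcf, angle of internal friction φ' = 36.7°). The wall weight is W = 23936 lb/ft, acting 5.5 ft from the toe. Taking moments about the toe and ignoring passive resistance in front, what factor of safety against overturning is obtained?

4.05

K_a = tan²(45° − 36.7°/2) = 0.2519.
P_a = ½K_aγH² = 0.5×0.2519×101.2×19.7² = 4946 lb/ft, acting at H/3 = 6.567 ft above the base.
Overturning moment M_o = P_a × H/3 = 4946 × 6.567 = 32480.
Resisting moment M_r = W × 5.5 = 23936 × 5.5 = 131600.
FS_overturning = M_r/M_o = 131600/32480 = 4.054.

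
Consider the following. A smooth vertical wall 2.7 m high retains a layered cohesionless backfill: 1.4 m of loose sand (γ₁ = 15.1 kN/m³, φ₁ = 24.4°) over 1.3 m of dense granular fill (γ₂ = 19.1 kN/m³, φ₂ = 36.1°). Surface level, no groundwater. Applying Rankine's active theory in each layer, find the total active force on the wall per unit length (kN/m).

17.4 kN/m

K_a1 = tan²(45°−24.4°/2) = 0.4153; K_a2 = tan²(45°−36.1°/2) = 0.2585.
Layer 1: σ at base = K_a1 γ₁ h₁ = 8.780 kPa; P₁ = ½×8.780×1.4 = 6.146.
Layer 2: σ_v at top = γ₁h₁ = 21.14; σ_h top = K_a2×21.14 = 5.465; σ_h base = K_a2×(21.14+19.1×1.3) = 11.88.
P₂ = ½(5.465+11.88)×1.3 = 11.28. Total P_a = 6.146+11.28 = 17.42 kN/m.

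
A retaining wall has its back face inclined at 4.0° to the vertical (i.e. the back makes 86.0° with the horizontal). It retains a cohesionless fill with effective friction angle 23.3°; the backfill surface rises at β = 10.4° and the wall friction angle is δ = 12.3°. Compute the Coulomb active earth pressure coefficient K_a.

K_a = sin²(α+φ) / [sin²α · sin(α−δ) · (1 + √{sin(φ+δ)sin(φ−β) / (sin(α−δ)sin(α+β))})²].
With α = 86.0°, φ = 23.3°, δ = 12.3°, β = 10.4°: K_a = 0.4975.

0.498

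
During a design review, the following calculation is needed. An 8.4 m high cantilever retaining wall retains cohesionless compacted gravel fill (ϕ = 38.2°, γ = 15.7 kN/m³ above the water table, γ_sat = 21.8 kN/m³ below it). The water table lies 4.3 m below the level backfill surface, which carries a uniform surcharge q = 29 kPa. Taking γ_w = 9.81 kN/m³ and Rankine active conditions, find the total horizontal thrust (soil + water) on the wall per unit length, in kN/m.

263 kN/m

K_a = tan²(45° − φ/2) = 0.2358.
γ' = 21.8 − 9.81 = 11.99 kN/m³. h₂ = H − d_w = 4.1 m.
σ'_h: at surface K_a·q = 6.838; at WT K_a(q+γd_w) = 22.76; at base K_a(q+γd_w+γ'h₂) = 34.35 kPa.
P₁ = ½(6.838+22.76)×4.3 = 63.62; P₂ = ½(22.76+34.35)×4.1 = 117.1; P_w = ½γ_w h₂² = 82.45.
Total = 63.62+117.1+82.45 = 263.1 kN/m.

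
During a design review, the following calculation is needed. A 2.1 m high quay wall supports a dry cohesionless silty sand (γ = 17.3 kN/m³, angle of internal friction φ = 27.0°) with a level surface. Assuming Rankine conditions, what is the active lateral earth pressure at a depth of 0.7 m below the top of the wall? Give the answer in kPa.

K_a = (1 − sin φ)/(1 + sin φ) = 0.3755.
σ_h = K_a γ z = 0.3755 × 17.3 × 0.7 = 4.548 kPa.

4.55 kPa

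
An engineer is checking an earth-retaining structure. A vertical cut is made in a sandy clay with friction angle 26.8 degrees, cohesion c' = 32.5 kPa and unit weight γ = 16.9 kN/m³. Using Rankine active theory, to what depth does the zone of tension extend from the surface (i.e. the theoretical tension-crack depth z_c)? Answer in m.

6.25 m

K_a = tan²(45° − 26.8°/2) = 0.3785; √K_a = 0.6152.
The active pressure is zero where K_a γ z = 2c√K_a, so z_c = 2c/(γ√K_a) = 2×32.5/(16.9×0.6152) = 6.252 m.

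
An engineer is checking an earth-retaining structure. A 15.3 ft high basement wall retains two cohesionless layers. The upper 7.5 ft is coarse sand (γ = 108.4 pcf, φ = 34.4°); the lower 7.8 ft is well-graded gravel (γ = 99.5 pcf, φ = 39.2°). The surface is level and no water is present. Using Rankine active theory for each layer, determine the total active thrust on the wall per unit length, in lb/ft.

K_a1 = tan²(45°−34.4°/2) = 0.2780; K_a2 = tan²(45°−39.2°/2) = 0.2255.
Layer 1: σ at base = K_a1 γ₁ h₁ = 226.0 psf; P₁ = ½×226.0×7.5 = 847.5.
Layer 2: σ_v at top = γ₁h₁ = 813.0; σ_h top = K_a2×813.0 = 183.3; σ_h base = K_a2×(813.0+99.5×7.8) = 358.3.
P₂ = ½(183.3+358.3)×7.8 = 2112. Total P_a = 847.5+2112 = 2960 lb/ft.

2960 lb/ft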